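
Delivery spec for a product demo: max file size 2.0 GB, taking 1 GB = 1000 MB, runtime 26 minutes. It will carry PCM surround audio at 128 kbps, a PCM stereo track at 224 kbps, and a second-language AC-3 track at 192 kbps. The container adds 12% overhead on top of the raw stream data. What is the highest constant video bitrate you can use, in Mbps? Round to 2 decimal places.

8.61 Mbps

Budget: 2.0 GB = 16000.0 Mb.
Stream payload after overhead: 16000.0 / 1.12 = 14285.7 Mb.
26 min = 1560 s
Total bitrate budget: 14285.7 Mb / 1560 s = 9.158 Mbps.
Audio total: 128 + 224 + 192 = 544 kbps = 0.544 Mbps.
Video: 9.158 − 0.544 = 8.614 Mbps.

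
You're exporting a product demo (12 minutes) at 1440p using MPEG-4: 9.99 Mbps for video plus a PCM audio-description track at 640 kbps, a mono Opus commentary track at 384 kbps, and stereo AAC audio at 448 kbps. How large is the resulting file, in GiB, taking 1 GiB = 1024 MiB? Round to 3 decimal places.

12 min = 720 s
Audio total: 640 + 384 + 448 = 1472 kbps = 1.472 Mbps.
Total bitrate: 9.99 + 1.472 = 11.462 Mbps.
Stream data: 11.462 Mbps × 720 s = 8252.6 Mb.
8,253 Mb = 1,031,580,000 bytes ÷ 1,073,741,824 = 0.9607 GiB.

0.961 GiB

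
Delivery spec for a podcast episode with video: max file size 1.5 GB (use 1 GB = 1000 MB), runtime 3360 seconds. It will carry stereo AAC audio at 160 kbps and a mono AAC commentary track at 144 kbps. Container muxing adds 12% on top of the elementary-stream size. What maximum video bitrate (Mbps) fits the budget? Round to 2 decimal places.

2.88 Mbps

Budget: 1.5 GB = 12000.0 Mb.
Stream payload after overhead: 12000.0 / 1.12 = 10714.3 Mb.
Total bitrate budget: 10714.3 Mb / 3360 s = 3.189 Mbps.
Audio total: 160 + 144 = 304 kbps = 0.304 Mbps.
Video: 3.189 − 0.304 = 2.885 Mbps.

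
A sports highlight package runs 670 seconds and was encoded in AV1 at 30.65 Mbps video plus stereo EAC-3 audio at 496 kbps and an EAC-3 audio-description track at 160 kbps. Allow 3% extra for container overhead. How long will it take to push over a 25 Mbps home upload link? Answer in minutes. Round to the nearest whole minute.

14 minutes

Audio total: 496 + 160 = 656 kbps = 0.656 Mbps.
Total bitrate: 31.306 Mbps.
File: 31.306 Mbps × 670 s = 20975.0 Mb.
With 3% container overhead: ×1.03. → 21604.3 Mb.
At 25 Mbps: 21604.3 / 25 = 864.2 s ≈ 14.4 minutes.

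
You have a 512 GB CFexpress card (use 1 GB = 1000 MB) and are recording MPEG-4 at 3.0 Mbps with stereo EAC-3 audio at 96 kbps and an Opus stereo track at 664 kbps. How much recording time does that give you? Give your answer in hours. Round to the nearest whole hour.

Audio total: 96 + 664 = 760 kbps = 0.760 Mbps.
Total bitrate: 3.0 + 0.760 = 3.760 Mbps.
Capacity: 512 GB = 4,096,000 Mb.
Recording time: 4,096,000 / 3.760 = 1,089,362 s ≈ 303 hours.

303 hours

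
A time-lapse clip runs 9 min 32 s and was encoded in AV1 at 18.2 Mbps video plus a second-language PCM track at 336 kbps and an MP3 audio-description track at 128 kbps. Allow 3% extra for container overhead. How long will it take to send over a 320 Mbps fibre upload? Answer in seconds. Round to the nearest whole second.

9 min 32 s = 572 s
Audio total: 336 + 128 = 464 kbps = 0.464 Mbps.
Total bitrate: 18.664 Mbps.
File: 18.664 Mbps × 572 s = 10675.8 Mb.
With 3% container overhead: ×1.03. → 10996.1 Mb.
At 320 Mbps: 10996.1 / 320 = 34.4 s ≈ 34.4 seconds.

34 seconds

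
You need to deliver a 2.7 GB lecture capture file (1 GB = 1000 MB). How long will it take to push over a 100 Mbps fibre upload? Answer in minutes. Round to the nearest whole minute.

File: 2.7 GB = 21600.0 Mb.
At 100 Mbps: 21600.0 / 100 = 216.0 s ≈ 3.6 minutes.

4 minutes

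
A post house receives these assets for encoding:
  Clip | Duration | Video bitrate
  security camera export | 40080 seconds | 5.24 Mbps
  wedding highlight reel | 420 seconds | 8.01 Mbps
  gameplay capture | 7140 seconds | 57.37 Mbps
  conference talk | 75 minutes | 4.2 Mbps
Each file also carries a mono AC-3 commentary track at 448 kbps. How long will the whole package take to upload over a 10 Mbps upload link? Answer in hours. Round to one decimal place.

18.5 hours

Audio: 448 kbps = 0.448 Mbps.
security camera export: 5.688 Mbps × 40080 s = 227975.0 Mb
wedding highlight reel: 8.458 Mbps × 420 s = 3552.4 Mb
gameplay capture: 57.818 Mbps × 7140 s = 412820.5 Mb
conference talk: 4.648 Mbps × 4500 s = 20916.0 Mb
Total: 665263.9 Mb = 83158.0 MB.
At 10 Mbps: 665263.9 / 10 = 66526 s ≈ 18.5 hours.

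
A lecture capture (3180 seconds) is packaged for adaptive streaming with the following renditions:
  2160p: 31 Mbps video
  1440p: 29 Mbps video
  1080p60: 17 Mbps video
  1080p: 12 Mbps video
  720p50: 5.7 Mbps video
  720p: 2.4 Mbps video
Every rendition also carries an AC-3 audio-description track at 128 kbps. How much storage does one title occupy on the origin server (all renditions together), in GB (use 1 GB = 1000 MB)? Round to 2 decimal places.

Audio: 128 kbps = 0.128 Mbps.
Sum of rendition bitrates: (31+0.128) + (29+0.128) + (17+0.128) + (12+0.128) + (5.7+0.128) + (2.4+0.128) = 97.868 Mbps.
× 3180 s = 311,220 Mb = 38,903 MB = 38.90 GB.

38.90 GB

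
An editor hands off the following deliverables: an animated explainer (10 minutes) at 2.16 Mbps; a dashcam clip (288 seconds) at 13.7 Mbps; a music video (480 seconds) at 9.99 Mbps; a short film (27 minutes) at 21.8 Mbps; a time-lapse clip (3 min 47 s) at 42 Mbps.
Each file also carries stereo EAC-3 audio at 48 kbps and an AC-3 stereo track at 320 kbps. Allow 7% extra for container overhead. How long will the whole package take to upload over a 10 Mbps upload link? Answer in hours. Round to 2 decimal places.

1.67 hours

Audio total: 48 + 320 = 368 kbps = 0.368 Mbps.
animated explainer: 2.528 Mbps × 600 s × 1.07 = 1623.0 Mb
dashcam clip: 14.068 Mbps × 288 s × 1.07 = 4335.2 Mb
music video: 10.358 Mbps × 480 s × 1.07 = 5319.9 Mb
short film: 22.168 Mbps × 1620 s × 1.07 = 38426.0 Mb
time-lapse clip: 42.368 Mbps × 227 s × 1.07 = 10290.8 Mb
Total: 59994.8 Mb = 7499.4 MB.
At 10 Mbps: 59994.8 / 10 = 5999 s ≈ 1.67 hours.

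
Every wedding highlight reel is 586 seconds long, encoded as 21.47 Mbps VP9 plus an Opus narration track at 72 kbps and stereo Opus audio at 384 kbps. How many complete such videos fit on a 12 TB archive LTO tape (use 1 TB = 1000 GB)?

7471

Audio total: 72 + 384 = 456 kbps = 0.456 Mbps.
Total bitrate: 21.926 Mbps.
Per item: 21.926 Mbps × 586 s = 12,849 Mb = 1,606 MB.
Capacity: 12 TB = 96,000,000 Mb; 7471.61 items → 7471 complete.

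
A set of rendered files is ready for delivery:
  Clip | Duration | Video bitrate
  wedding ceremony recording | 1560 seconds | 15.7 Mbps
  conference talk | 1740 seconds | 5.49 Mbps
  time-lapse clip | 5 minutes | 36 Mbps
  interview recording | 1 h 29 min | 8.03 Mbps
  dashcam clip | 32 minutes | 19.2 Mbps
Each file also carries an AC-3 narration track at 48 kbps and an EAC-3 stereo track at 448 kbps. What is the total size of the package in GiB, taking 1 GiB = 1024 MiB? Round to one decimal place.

Audio total: 48 + 448 = 496 kbps = 0.496 Mbps.
wedding ceremony recording: 16.196 Mbps × 1560 s = 25265.8 Mb
conference talk: 5.986 Mbps × 1740 s = 10415.6 Mb
time-lapse clip: 36.496 Mbps × 300 s = 10948.8 Mb
interview recording: 8.526 Mbps × 5340 s = 45528.8 Mb
dashcam clip: 19.696 Mbps × 1920 s = 37816.3 Mb
Total: 129975.4 Mb = 16246.9 MB.
= 15.13 GiB.

15.1 GiB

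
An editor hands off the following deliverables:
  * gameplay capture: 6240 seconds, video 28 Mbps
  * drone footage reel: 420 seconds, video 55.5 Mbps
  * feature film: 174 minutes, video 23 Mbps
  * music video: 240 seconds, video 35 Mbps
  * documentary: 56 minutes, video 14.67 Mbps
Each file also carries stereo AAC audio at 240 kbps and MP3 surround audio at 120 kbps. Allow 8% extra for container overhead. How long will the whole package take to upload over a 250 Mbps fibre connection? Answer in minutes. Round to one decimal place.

Audio total: 240 + 120 = 360 kbps = 0.360 Mbps.
gameplay capture: 28.360 Mbps × 6240 s × 1.08 = 191123.7 Mb
drone footage reel: 55.860 Mbps × 420 s × 1.08 = 25338.1 Mb
feature film: 23.360 Mbps × 10440 s × 1.08 = 263388.7 Mb
music video: 35.360 Mbps × 240 s × 1.08 = 9165.3 Mb
documentary: 15.030 Mbps × 3360 s × 1.08 = 54540.9 Mb
Total: 543556.7 Mb = 67944.6 MB.
At 250 Mbps: 543556.7 / 250 = 2174 s ≈ 36.2 minutes.

36.2 minutes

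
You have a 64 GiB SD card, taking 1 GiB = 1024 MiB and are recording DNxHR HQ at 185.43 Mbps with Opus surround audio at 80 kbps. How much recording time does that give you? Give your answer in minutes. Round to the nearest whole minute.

49 minutes

Audio: 80 kbps = 0.080 Mbps.
Total bitrate: 185.43 + 0.080 = 185.510 Mbps.
Capacity: 64 GiB = 549,756 Mb.
Recording time: 549,756 / 185.510 = 2,963 s ≈ 49.4 minutes.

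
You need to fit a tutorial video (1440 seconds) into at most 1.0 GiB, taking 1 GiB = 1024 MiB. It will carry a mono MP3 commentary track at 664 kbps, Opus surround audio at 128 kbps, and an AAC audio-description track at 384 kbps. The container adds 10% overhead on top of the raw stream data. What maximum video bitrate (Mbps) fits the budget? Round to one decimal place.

4.2 Mbps

Budget: 1.0 GiB = 8589.9 Mb.
Stream payload after overhead: 8589.9 / 1.10 = 7809.0 Mb.
Total bitrate budget: 7809.0 Mb / 1440 s = 5.423 Mbps.
Audio total: 664 + 128 + 384 = 1176 kbps = 1.176 Mbps.
Video: 5.423 − 1.176 = 4.247 Mbps.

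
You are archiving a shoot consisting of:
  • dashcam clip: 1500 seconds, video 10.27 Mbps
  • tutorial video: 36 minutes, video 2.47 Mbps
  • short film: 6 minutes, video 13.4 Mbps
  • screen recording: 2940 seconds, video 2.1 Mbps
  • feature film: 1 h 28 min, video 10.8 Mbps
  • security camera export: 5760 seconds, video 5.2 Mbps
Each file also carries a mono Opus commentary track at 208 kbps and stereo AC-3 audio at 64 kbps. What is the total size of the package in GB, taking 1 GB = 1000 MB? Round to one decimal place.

Audio total: 208 + 64 = 272 kbps = 0.272 Mbps.
dashcam clip: 10.542 Mbps × 1500 s = 15813.0 Mb
tutorial video: 2.742 Mbps × 2160 s = 5922.7 Mb
short film: 13.672 Mbps × 360 s = 4921.9 Mb
screen recording: 2.372 Mbps × 2940 s = 6973.7 Mb
feature film: 11.072 Mbps × 5280 s = 58460.2 Mb
security camera export: 5.472 Mbps × 5760 s = 31518.7 Mb
Total: 123610.2 Mb = 15451.3 MB.
= 15.45 GB.

15.5 GB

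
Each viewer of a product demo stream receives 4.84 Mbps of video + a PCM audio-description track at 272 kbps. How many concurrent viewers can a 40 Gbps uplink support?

7824

Audio: 272 kbps = 0.272 Mbps.
Per-viewer media rate: 5.112 Mbps.
40 Gbps = 40,000 Mbps; 40,000 / 5.112 = 7824.73 → 7824 viewers.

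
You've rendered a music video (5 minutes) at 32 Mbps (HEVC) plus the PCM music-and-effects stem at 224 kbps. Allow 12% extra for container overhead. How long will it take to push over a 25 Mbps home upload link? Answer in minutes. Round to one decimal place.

7.2 minutes

5 min = 300 s
Audio: 224 kbps = 0.224 Mbps.
Total bitrate: 32.224 Mbps.
File: 32.224 Mbps × 300 s = 9667.2 Mb.
With 12% container overhead: ×1.12. → 10827.3 Mb.
At 25 Mbps: 10827.3 / 25 = 433.1 s ≈ 7.22 minutes.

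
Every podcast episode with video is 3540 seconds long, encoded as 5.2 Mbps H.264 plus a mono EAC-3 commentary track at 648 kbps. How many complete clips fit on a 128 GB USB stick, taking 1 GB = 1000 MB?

49

Audio: 648 kbps = 0.648 Mbps.
Total bitrate: 5.848 Mbps.
Per item: 5.848 Mbps × 3540 s = 20,702 Mb = 2,588 MB.
Capacity: 128 GB = 1,024,000 Mb; 49.46 items → 49 complete.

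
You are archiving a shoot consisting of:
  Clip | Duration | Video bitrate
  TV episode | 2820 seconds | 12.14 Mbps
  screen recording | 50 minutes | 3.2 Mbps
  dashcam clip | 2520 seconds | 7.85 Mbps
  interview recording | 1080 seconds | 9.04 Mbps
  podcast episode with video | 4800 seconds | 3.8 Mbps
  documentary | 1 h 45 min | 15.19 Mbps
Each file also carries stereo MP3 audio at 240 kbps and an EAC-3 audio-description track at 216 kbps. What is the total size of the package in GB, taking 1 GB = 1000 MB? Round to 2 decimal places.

Audio total: 240 + 216 = 456 kbps = 0.456 Mbps.
TV episode: 12.596 Mbps × 2820 s = 35520.7 Mb
screen recording: 3.656 Mbps × 3000 s = 10968.0 Mb
dashcam clip: 8.306 Mbps × 2520 s = 20931.1 Mb
interview recording: 9.496 Mbps × 1080 s = 10255.7 Mb
podcast episode with video: 4.256 Mbps × 4800 s = 20428.8 Mb
documentary: 15.646 Mbps × 6300 s = 98569.8 Mb
Total: 196674.1 Mb = 24584.3 MB.
= 24.58 GB.

24.58 GB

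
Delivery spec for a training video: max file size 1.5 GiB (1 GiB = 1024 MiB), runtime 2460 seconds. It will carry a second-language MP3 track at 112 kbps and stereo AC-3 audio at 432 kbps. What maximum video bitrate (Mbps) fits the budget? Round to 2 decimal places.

4.69 Mbps

Budget: 1.5 GiB = 12884.9 Mb.
Total bitrate budget: 12884.9 Mb / 2460 s = 5.238 Mbps.
Audio total: 112 + 432 = 544 kbps = 0.544 Mbps.
Video: 5.238 − 0.544 = 4.694 Mbps.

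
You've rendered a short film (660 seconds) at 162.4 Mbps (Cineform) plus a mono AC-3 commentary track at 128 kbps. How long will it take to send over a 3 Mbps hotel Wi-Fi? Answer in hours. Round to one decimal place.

Audio: 128 kbps = 0.128 Mbps.
Total bitrate: 162.528 Mbps.
File: 162.528 Mbps × 660 s = 107268.5 Mb.
At 3 Mbps: 107268.5 / 3 = 35756.2 s ≈ 9.93 hours.

9.9 hours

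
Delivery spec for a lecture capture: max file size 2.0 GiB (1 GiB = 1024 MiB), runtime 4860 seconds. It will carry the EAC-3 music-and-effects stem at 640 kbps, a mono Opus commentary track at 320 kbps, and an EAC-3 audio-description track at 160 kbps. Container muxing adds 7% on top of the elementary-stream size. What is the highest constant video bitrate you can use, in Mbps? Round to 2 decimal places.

2.18 Mbps

Budget: 2.0 GiB = 17179.9 Mb.
Stream payload after overhead: 17179.9 / 1.07 = 16056.0 Mb.
Total bitrate budget: 16056.0 Mb / 4860 s = 3.304 Mbps.
Audio total: 640 + 320 + 160 = 1120 kbps = 1.120 Mbps.
Video: 3.304 − 1.120 = 2.184 Mbps.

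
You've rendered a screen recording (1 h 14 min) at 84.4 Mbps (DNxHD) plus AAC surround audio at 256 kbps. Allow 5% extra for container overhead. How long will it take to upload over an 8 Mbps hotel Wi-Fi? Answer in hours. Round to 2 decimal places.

13.70 hours

1 h 14 min = 74 min = 4440 s
Audio: 256 kbps = 0.256 Mbps.
Total bitrate: 84.656 Mbps.
File: 84.656 Mbps × 4440 s = 375872.6 Mb.
With 5% container overhead: ×1.05. → 394666.3 Mb.
At 8 Mbps: 394666.3 / 8 = 49333.3 s ≈ 13.7 hours.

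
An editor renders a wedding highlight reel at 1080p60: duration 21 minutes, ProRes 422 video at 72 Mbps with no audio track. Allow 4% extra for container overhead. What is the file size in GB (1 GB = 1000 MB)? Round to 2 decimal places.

21 min = 1260 s
Total bitrate: 72 Mbps.
Stream data: 72.000 Mbps × 1260 s = 90720.0 Mb.
With 4% container overhead: ×1.04.
94,349 Mb ÷ 8 = 11,794 MB → 11.79 GB.

11.79 GB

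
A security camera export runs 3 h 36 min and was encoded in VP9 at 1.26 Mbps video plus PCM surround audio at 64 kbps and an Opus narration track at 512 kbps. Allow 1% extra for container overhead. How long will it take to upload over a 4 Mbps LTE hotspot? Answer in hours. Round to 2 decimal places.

3 h 36 min = 216 min = 12960 s
Audio total: 64 + 512 = 576 kbps = 0.576 Mbps.
Total bitrate: 1.836 Mbps.
File: 1.836 Mbps × 12960 s = 23794.6 Mb.
With 1% container overhead: ×1.01. → 24032.5 Mb.
At 4 Mbps: 24032.5 / 4 = 6008.1 s ≈ 1.67 hours.

1.67 hours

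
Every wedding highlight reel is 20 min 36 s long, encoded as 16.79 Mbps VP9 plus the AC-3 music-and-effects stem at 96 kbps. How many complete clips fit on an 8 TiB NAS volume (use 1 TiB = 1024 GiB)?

20 min 36 s = 1236 s
Audio: 96 kbps = 0.096 Mbps.
Total bitrate: 16.886 Mbps.
Per item: 16.886 Mbps × 1236 s = 20,871 Mb = 2,609 MB.
Capacity: 8 TiB = 70,368,744 Mb; 3371.59 items → 3371 complete.

3371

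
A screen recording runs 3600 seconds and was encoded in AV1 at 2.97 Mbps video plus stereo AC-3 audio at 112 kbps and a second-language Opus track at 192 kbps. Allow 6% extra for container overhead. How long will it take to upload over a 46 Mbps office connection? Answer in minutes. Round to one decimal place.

Audio total: 112 + 192 = 304 kbps = 0.304 Mbps.
Total bitrate: 3.274 Mbps.
File: 3.274 Mbps × 3600 s = 11786.4 Mb.
With 6% container overhead: ×1.06. → 12493.6 Mb.
At 46 Mbps: 12493.6 / 46 = 271.6 s ≈ 4.53 minutes.

4.5 minutes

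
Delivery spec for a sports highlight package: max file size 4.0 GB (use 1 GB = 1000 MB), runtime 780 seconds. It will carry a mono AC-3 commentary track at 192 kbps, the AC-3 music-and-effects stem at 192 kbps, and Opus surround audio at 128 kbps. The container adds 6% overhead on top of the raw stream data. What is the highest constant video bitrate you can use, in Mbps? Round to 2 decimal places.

Budget: 4.0 GB = 32000.0 Mb.
Stream payload after overhead: 32000.0 / 1.06 = 30188.7 Mb.
Total bitrate budget: 30188.7 Mb / 780 s = 38.703 Mbps.
Audio total: 192 + 192 + 128 = 512 kbps = 0.512 Mbps.
Video: 38.703 − 0.512 = 38.191 Mbps.

38.19 Mbps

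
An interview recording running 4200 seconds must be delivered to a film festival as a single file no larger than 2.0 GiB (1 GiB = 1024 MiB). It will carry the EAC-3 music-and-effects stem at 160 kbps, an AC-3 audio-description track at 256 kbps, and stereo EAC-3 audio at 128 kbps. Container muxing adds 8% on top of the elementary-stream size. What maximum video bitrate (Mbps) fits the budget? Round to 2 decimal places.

Budget: 2.0 GiB = 17179.9 Mb.
Stream payload after overhead: 17179.9 / 1.08 = 15907.3 Mb.
Total bitrate budget: 15907.3 Mb / 4200 s = 3.787 Mbps.
Audio total: 160 + 256 + 128 = 544 kbps = 0.544 Mbps.
Video: 3.787 − 0.544 = 3.243 Mbps.

3.24 Mbps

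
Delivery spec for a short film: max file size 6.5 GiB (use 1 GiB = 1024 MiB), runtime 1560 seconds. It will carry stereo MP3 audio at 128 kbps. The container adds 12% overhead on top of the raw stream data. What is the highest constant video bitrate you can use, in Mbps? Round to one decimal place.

Budget: 6.5 GiB = 55834.6 Mb.
Stream payload after overhead: 55834.6 / 1.12 = 49852.3 Mb.
Total bitrate budget: 49852.3 Mb / 1560 s = 31.957 Mbps.
Audio: 128 kbps = 0.128 Mbps.
Video: 31.957 − 0.128 = 31.829 Mbps.

31.8 Mbps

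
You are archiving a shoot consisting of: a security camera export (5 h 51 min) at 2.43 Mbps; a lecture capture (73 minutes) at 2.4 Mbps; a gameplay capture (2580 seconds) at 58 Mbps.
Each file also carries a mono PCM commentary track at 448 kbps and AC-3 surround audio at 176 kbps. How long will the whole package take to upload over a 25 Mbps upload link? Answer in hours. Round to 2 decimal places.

Audio total: 448 + 176 = 624 kbps = 0.624 Mbps.
security camera export: 3.054 Mbps × 21060 s = 64317.2 Mb
lecture capture: 3.024 Mbps × 4380 s = 13245.1 Mb
gameplay capture: 58.624 Mbps × 2580 s = 151249.9 Mb
Total: 228812.3 Mb = 28601.5 MB.
At 25 Mbps: 228812.3 / 25 = 9152 s ≈ 2.54 hours.

2.54 hours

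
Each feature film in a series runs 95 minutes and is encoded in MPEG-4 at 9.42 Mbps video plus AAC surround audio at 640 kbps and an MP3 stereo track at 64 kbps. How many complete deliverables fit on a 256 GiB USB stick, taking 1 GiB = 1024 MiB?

95 min = 5700 s
Audio total: 640 + 64 = 704 kbps = 0.704 Mbps.
Total bitrate: 10.124 Mbps.
Per item: 10.124 Mbps × 5700 s = 57,707 Mb = 7,213 MB.
Capacity: 256 GiB = 2,199,023 Mb; 38.11 items → 38 complete.

38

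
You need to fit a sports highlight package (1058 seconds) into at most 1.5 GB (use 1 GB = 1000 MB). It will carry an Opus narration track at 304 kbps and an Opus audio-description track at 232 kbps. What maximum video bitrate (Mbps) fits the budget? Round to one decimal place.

10.8 Mbps

Budget: 1.5 GB = 12000.0 Mb.
Total bitrate budget: 12000.0 Mb / 1058 s = 11.342 Mbps.
Audio total: 304 + 232 = 536 kbps = 0.536 Mbps.
Video: 11.342 − 0.536 = 10.806 Mbps.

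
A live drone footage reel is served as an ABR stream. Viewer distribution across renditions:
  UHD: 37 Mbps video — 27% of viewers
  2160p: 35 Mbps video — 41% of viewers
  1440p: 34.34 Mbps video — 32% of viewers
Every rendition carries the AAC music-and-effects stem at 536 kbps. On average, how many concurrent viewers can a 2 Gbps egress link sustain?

55

Audio: 536 kbps = 0.536 Mbps.
Average per-viewer bitrate: 0.27×37.536 + 0.41×35.536 + 0.32×34.876 = 35.865 Mbps.
2 Gbps = 2,000 Mbps; 2,000 / 35.865 = 55.76 → 55.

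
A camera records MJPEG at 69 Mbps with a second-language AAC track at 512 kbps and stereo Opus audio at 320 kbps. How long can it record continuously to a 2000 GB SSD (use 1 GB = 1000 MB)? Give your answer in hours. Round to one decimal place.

63.6 hours

Audio total: 512 + 320 = 832 kbps = 0.832 Mbps.
Total bitrate: 69 + 0.832 = 69.832 Mbps.
Capacity: 2000 GB = 16,000,000 Mb.
Recording time: 16,000,000 / 69.832 = 229,121 s ≈ 63.6 hours.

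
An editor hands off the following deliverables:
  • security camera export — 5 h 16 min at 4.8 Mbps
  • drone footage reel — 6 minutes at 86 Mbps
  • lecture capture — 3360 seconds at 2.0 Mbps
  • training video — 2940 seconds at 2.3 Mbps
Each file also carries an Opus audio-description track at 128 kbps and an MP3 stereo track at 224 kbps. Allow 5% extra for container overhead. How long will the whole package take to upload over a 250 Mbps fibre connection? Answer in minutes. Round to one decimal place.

10.1 minutes

Audio total: 128 + 224 = 352 kbps = 0.352 Mbps.
security camera export: 5.152 Mbps × 18960 s × 1.05 = 102566.0 Mb
drone footage reel: 86.352 Mbps × 360 s × 1.05 = 32641.1 Mb
lecture capture: 2.352 Mbps × 3360 s × 1.05 = 8297.9 Mb
training video: 2.652 Mbps × 2940 s × 1.05 = 8186.7 Mb
Total: 151691.7 Mb = 18961.5 MB.
At 250 Mbps: 151691.7 / 250 = 607 s ≈ 10.1 minutes.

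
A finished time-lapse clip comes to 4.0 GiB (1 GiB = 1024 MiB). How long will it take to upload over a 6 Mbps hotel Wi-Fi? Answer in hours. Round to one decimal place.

File: 4.0 GiB = 34359.7 Mb.
At 6 Mbps: 34359.7 / 6 = 5726.6 s ≈ 1.59 hours.

1.6 hours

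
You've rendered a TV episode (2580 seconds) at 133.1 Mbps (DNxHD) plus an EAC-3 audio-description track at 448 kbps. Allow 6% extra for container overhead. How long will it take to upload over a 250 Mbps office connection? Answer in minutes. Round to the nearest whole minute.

Audio: 448 kbps = 0.448 Mbps.
Total bitrate: 133.548 Mbps.
File: 133.548 Mbps × 2580 s = 344553.8 Mb.
With 6% container overhead: ×1.06. → 365227.1 Mb.
At 250 Mbps: 365227.1 / 250 = 1460.9 s ≈ 24.3 minutes.

24 minutes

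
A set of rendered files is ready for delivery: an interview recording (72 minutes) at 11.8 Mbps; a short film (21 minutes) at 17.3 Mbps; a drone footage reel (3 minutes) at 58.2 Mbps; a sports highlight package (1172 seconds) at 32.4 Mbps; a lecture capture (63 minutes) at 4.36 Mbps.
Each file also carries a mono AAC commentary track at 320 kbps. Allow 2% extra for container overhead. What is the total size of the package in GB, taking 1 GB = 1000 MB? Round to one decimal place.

18.0 GB

Audio: 320 kbps = 0.320 Mbps.
interview recording: 12.120 Mbps × 4320 s × 1.02 = 53405.6 Mb
short film: 17.620 Mbps × 1260 s × 1.02 = 22645.2 Mb
drone footage reel: 58.520 Mbps × 180 s × 1.02 = 10744.3 Mb
sports highlight package: 32.720 Mbps × 1172 s × 1.02 = 39114.8 Mb
lecture capture: 4.680 Mbps × 3780 s × 1.02 = 18044.2 Mb
Total: 143954.1 Mb = 17994.3 MB.
= 17.99 GB.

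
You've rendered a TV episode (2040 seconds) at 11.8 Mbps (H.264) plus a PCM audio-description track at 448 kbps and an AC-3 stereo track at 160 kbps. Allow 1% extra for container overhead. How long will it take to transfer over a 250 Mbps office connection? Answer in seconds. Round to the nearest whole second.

Audio total: 448 + 160 = 608 kbps = 0.608 Mbps.
Total bitrate: 12.408 Mbps.
File: 12.408 Mbps × 2040 s = 25312.3 Mb.
With 1% container overhead: ×1.01. → 25565.4 Mb.
At 250 Mbps: 25565.4 / 250 = 102.3 s ≈ 102 seconds.

102 seconds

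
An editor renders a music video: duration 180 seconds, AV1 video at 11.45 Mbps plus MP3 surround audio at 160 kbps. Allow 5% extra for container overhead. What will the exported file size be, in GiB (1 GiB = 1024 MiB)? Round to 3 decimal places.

Audio: 160 kbps = 0.160 Mbps.
Total bitrate: 11.45 + 0.160 = 11.610 Mbps.
Stream data: 11.610 Mbps × 180 s = 2089.8 Mb.
With 5% container overhead: ×1.05.
2,194 Mb = 274,286,250 bytes ÷ 1,073,741,824 = 0.2554 GiB.

0.255 GiB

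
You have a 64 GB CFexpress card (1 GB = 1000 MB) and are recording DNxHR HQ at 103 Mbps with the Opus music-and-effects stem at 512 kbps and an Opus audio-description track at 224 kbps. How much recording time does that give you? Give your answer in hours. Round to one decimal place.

Audio total: 512 + 224 = 736 kbps = 0.736 Mbps.
Total bitrate: 103 + 0.736 = 103.736 Mbps.
Capacity: 64 GB = 512,000 Mb.
Recording time: 512,000 / 103.736 = 4,936 s ≈ 1.37 hours.

1.4 hours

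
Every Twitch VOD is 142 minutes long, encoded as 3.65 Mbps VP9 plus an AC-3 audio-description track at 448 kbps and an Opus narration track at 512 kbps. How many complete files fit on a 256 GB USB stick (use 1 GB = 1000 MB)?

142 min = 8520 s
Audio total: 448 + 512 = 960 kbps = 0.960 Mbps.
Total bitrate: 4.610 Mbps.
Per item: 4.610 Mbps × 8520 s = 39,277 Mb = 4,910 MB.
Capacity: 256 GB = 2,048,000 Mb; 52.14 items → 52 complete.

52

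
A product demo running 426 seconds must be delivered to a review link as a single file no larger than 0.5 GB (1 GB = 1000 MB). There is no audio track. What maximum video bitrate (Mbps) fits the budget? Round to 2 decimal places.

9.39 Mbps

Budget: 0.5 GB = 4000.0 Mb.
Total bitrate budget: 4000.0 Mb / 426 s = 9.390 Mbps.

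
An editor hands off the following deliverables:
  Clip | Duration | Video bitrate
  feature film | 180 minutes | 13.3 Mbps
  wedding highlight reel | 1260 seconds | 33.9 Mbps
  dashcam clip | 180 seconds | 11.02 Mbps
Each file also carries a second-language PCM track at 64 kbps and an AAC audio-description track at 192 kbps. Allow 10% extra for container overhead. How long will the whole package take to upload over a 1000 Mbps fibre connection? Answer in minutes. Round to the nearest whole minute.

Audio total: 64 + 192 = 256 kbps = 0.256 Mbps.
feature film: 13.556 Mbps × 10800 s × 1.10 = 161045.3 Mb
wedding highlight reel: 34.156 Mbps × 1260 s × 1.10 = 47340.2 Mb
dashcam clip: 11.276 Mbps × 180 s × 1.10 = 2232.6 Mb
Total: 210618.1 Mb = 26327.3 MB.
At 1000 Mbps: 210618.1 / 1000 = 211 s ≈ 3.51 minutes.

4 minutes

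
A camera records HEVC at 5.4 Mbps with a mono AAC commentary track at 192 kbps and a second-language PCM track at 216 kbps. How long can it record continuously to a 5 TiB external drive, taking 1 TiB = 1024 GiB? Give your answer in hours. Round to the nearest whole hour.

Audio total: 192 + 216 = 408 kbps = 0.408 Mbps.
Total bitrate: 5.4 + 0.408 = 5.808 Mbps.
Capacity: 5 TiB = 43,980,465 Mb.
Recording time: 43,980,465 / 5.808 = 7,572,394 s ≈ 2,103 hours.

2103 hours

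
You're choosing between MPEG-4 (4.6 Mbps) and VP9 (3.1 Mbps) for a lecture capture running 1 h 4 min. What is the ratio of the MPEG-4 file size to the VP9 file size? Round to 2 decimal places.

1 h 4 min = 64 min = 3840 s
MPEG-4: 4.600 Mbps × 3840 s = 17664.0 Mb = 2.208 GB.
VP9: 3.100 Mbps × 3840 s = 11904.0 Mb = 1.488 GB.
Ratio: 2.208 / 1.488 = 1.484.

1.48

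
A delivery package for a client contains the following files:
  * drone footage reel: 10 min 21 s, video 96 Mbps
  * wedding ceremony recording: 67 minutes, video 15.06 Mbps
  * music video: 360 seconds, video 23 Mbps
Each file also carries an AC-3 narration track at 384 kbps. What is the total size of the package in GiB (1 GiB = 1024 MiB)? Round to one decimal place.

Audio: 384 kbps = 0.384 Mbps.
drone footage reel: 96.384 Mbps × 621 s = 59854.5 Mb
wedding ceremony recording: 15.444 Mbps × 4020 s = 62084.9 Mb
music video: 23.384 Mbps × 360 s = 8418.2 Mb
Total: 130357.6 Mb = 16294.7 MB.
= 15.18 GiB.

15.2 GiB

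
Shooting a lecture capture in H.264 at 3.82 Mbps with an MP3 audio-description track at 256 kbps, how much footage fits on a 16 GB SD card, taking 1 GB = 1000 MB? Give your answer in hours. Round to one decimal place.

8.7 hours

Audio: 256 kbps = 0.256 Mbps.
Total bitrate: 3.82 + 0.256 = 4.076 Mbps.
Capacity: 16 GB = 128,000 Mb.
Recording time: 128,000 / 4.076 = 31,403 s ≈ 8.72 hours.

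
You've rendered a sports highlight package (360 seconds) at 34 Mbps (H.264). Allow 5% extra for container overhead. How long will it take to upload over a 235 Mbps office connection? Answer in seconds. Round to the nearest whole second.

File: 34.000 Mbps × 360 s = 12240.0 Mb.
With 5% container overhead: ×1.05. → 12852.0 Mb.
At 235 Mbps: 12852.0 / 235 = 54.7 s ≈ 54.7 seconds.

55 seconds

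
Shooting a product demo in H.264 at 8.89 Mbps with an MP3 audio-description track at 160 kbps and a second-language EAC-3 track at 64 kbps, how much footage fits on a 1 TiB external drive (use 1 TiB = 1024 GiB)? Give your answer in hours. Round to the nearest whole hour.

Audio total: 160 + 64 = 224 kbps = 0.224 Mbps.
Total bitrate: 8.89 + 0.224 = 9.114 Mbps.
Capacity: 1 TiB = 8,796,093 Mb.
Recording time: 8,796,093 / 9.114 = 965,119 s ≈ 268 hours.

268 hours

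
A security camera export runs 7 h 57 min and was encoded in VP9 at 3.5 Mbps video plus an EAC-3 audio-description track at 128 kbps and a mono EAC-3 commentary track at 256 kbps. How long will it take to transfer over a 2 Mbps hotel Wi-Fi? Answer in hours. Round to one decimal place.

7 h 57 min = 477 min = 28620 s
Audio total: 128 + 256 = 384 kbps = 0.384 Mbps.
Total bitrate: 3.884 Mbps.
File: 3.884 Mbps × 28620 s = 111160.1 Mb.
At 2 Mbps: 111160.1 / 2 = 55580.0 s ≈ 15.4 hours.

15.4 hours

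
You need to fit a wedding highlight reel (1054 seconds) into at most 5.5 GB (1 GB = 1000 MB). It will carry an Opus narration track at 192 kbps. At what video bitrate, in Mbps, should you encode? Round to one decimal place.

41.6 Mbps

Budget: 5.5 GB = 44000.0 Mb.
Total bitrate budget: 44000.0 Mb / 1054 s = 41.746 Mbps.
Audio: 192 kbps = 0.192 Mbps.
Video: 41.746 − 0.192 = 41.554 Mbps.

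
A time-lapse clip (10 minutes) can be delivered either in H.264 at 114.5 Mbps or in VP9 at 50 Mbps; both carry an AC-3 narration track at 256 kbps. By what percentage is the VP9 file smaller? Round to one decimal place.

56.2%

10 min = 600 s
Audio: 256 kbps = 0.256 Mbps.
H.264: 114.756 Mbps × 600 s = 68853.6 Mb = 8.607 GB.
VP9: 50.256 Mbps × 600 s = 30153.6 Mb = 3.769 GB.
Reduction: (1 − 3.769/8.607) × 100 = 56.21%.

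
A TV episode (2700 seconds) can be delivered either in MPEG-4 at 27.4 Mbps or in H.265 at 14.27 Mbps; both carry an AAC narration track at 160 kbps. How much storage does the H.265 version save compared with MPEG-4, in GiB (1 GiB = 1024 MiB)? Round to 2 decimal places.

Audio: 160 kbps = 0.160 Mbps.
MPEG-4: 27.560 Mbps × 2700 s = 74412.0 Mb = 8.663 GiB.
H.265: 14.430 Mbps × 2700 s = 38961.0 Mb = 4.536 GiB.
Saving: 8.663 − 4.536 = 4.127 GiB.

4.13 GiB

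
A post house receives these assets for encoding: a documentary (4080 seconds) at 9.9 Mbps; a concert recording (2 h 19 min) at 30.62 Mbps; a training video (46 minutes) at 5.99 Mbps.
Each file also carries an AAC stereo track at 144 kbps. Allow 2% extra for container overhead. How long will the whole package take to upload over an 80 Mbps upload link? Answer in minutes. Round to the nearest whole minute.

Audio: 144 kbps = 0.144 Mbps.
documentary: 10.044 Mbps × 4080 s × 1.02 = 41799.1 Mb
concert recording: 30.764 Mbps × 8340 s × 1.02 = 261703.2 Mb
training video: 6.134 Mbps × 2760 s × 1.02 = 17268.4 Mb
Total: 320770.7 Mb = 40096.3 MB.
At 80 Mbps: 320770.7 / 80 = 4010 s ≈ 66.8 minutes.

67 minutes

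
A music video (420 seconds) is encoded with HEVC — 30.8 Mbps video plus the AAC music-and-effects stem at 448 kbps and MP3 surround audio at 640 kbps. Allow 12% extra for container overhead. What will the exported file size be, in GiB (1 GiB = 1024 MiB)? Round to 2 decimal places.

Audio total: 448 + 640 = 1088 kbps = 1.088 Mbps.
Total bitrate: 30.8 + 1.088 = 31.888 Mbps.
Stream data: 31.888 Mbps × 420 s = 13393.0 Mb.
With 12% container overhead: ×1.12.
15,000 Mb = 1,875,014,400 bytes ÷ 1,073,741,824 = 1.746 GiB.

1.75 GiB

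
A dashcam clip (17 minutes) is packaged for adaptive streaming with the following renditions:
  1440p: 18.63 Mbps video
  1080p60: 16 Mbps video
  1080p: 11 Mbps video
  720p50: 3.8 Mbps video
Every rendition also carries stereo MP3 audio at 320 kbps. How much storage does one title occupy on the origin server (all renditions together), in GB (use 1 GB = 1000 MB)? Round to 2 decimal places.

17 min = 1020 s
Audio: 320 kbps = 0.320 Mbps.
Sum of rendition bitrates: (18.63+0.320) + (16+0.320) + (11+0.320) + (3.8+0.320) = 50.710 Mbps.
× 1020 s = 51,724 Mb = 6,466 MB = 6.466 GB.

6.47 GB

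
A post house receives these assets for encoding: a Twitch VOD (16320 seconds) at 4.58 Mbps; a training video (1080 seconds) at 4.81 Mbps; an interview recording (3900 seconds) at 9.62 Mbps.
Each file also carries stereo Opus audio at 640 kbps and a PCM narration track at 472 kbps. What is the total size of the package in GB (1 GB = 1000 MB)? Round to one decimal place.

Audio total: 640 + 472 = 1112 kbps = 1.112 Mbps.
Twitch VOD: 5.692 Mbps × 16320 s = 92893.4 Mb
training video: 5.922 Mbps × 1080 s = 6395.8 Mb
interview recording: 10.732 Mbps × 3900 s = 41854.8 Mb
Total: 141144.0 Mb = 17643.0 MB.
= 17.64 GB.

17.6 GB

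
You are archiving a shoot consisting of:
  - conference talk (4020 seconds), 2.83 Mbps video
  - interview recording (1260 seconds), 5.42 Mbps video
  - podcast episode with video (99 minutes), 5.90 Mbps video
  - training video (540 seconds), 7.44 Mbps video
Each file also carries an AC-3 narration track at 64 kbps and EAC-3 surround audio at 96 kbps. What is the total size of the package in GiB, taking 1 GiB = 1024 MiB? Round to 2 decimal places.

Audio total: 64 + 96 = 160 kbps = 0.160 Mbps.
conference talk: 2.990 Mbps × 4020 s = 12019.8 Mb
interview recording: 5.580 Mbps × 1260 s = 7030.8 Mb
podcast episode with video: 6.060 Mbps × 5940 s = 35996.4 Mb
training video: 7.600 Mbps × 540 s = 4104.0 Mb
Total: 59151.0 Mb = 7393.9 MB.
= 6.886 GiB.

6.89 GiB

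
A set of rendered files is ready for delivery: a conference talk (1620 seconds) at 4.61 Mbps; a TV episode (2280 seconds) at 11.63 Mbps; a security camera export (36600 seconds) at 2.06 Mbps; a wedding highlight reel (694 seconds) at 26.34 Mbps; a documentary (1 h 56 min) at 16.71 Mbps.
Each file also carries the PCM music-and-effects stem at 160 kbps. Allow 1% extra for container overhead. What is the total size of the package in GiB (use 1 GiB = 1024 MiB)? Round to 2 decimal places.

29.59 GiB

Audio: 160 kbps = 0.160 Mbps.
conference talk: 4.770 Mbps × 1620 s × 1.01 = 7804.7 Mb
TV episode: 11.790 Mbps × 2280 s × 1.01 = 27150.0 Mb
security camera export: 2.220 Mbps × 36600 s × 1.01 = 82064.5 Mb
wedding highlight reel: 26.500 Mbps × 694 s × 1.01 = 18574.9 Mb
documentary: 16.870 Mbps × 6960 s × 1.01 = 118589.4 Mb
Total: 254183.5 Mb = 31772.9 MB.
= 29.59 GiB.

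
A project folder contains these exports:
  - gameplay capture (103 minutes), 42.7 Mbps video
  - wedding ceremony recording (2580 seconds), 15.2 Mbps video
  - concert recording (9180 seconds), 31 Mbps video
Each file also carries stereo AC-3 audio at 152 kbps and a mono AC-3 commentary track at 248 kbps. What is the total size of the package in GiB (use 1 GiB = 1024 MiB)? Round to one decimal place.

Audio total: 152 + 248 = 400 kbps = 0.400 Mbps.
gameplay capture: 43.100 Mbps × 6180 s = 266358.0 Mb
wedding ceremony recording: 15.600 Mbps × 2580 s = 40248.0 Mb
concert recording: 31.400 Mbps × 9180 s = 288252.0 Mb
Total: 594858.0 Mb = 74357.2 MB.
= 69.25 GiB.

69.3 GiB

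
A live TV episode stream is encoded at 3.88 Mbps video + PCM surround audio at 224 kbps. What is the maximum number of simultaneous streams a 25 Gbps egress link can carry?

Audio: 224 kbps = 0.224 Mbps.
Per-viewer media rate: 4.104 Mbps.
25 Gbps = 25,000 Mbps; 25,000 / 4.104 = 6091.62 → 6091 viewers.

6091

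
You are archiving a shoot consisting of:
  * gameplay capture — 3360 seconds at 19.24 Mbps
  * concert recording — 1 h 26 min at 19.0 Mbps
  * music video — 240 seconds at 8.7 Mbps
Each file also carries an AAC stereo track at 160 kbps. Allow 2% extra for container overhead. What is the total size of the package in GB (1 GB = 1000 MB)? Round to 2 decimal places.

21.19 GB

Audio: 160 kbps = 0.160 Mbps.
gameplay capture: 19.400 Mbps × 3360 s × 1.02 = 66487.7 Mb
concert recording: 19.160 Mbps × 5160 s × 1.02 = 100842.9 Mb
music video: 8.860 Mbps × 240 s × 1.02 = 2168.9 Mb
Total: 169499.5 Mb = 21187.4 MB.
= 21.19 GB.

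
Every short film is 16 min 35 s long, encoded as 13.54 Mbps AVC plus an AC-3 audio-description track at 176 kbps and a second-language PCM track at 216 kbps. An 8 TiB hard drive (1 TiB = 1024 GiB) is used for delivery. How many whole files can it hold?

16 min 35 s = 995 s
Audio total: 176 + 216 = 392 kbps = 0.392 Mbps.
Total bitrate: 13.932 Mbps.
Per item: 13.932 Mbps × 995 s = 13,862 Mb = 1,733 MB.
Capacity: 8 TiB = 70,368,744 Mb; 5076.25 items → 5076 complete.

5076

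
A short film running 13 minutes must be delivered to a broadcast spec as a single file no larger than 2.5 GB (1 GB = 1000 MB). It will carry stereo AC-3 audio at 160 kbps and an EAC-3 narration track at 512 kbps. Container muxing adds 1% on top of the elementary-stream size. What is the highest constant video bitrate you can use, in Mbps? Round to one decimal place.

24.7 Mbps

Budget: 2.5 GB = 20000.0 Mb.
Stream payload after overhead: 20000.0 / 1.01 = 19802.0 Mb.
13 min = 780 s
Total bitrate budget: 19802.0 Mb / 780 s = 25.387 Mbps.
Audio total: 160 + 512 = 672 kbps = 0.672 Mbps.
Video: 25.387 − 0.672 = 24.715 Mbps.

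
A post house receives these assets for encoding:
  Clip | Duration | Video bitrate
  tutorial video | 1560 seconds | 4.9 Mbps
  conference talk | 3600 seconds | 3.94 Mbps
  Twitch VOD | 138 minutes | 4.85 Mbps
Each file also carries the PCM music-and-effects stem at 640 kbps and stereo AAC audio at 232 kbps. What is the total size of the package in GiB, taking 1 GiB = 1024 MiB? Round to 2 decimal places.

Audio total: 640 + 232 = 872 kbps = 0.872 Mbps.
tutorial video: 5.772 Mbps × 1560 s = 9004.3 Mb
conference talk: 4.812 Mbps × 3600 s = 17323.2 Mb
Twitch VOD: 5.722 Mbps × 8280 s = 47378.2 Mb
Total: 73705.7 Mb = 9213.2 MB.
= 8.580 GiB.

8.58 GiB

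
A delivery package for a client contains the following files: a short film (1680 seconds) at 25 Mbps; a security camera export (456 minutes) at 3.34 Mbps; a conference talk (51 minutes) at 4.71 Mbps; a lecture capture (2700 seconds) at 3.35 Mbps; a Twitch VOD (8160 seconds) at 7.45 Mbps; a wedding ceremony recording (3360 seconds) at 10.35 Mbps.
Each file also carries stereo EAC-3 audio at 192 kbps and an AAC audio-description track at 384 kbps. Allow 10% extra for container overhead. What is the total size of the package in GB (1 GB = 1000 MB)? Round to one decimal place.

Audio total: 192 + 384 = 576 kbps = 0.576 Mbps.
short film: 25.576 Mbps × 1680 s × 1.10 = 47264.4 Mb
security camera export: 3.916 Mbps × 27360 s × 1.10 = 117855.9 Mb
conference talk: 5.286 Mbps × 3060 s × 1.10 = 17792.7 Mb
lecture capture: 3.926 Mbps × 2700 s × 1.10 = 11660.2 Mb
Twitch VOD: 8.026 Mbps × 8160 s × 1.10 = 72041.4 Mb
wedding ceremony recording: 10.926 Mbps × 3360 s × 1.10 = 40382.5 Mb
Total: 306997.2 Mb = 38374.6 MB.
= 38.37 GB.

38.4 GB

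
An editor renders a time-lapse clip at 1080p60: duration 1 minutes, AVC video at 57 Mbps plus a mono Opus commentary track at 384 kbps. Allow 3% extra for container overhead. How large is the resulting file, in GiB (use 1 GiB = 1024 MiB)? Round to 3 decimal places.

0.413 GiB

Audio: 384 kbps = 0.384 Mbps.
Total bitrate: 57 + 0.384 = 57.384 Mbps.
Stream data: 57.384 Mbps × 60 s = 3443.0 Mb.
With 3% container overhead: ×1.03.
3,546 Mb = 443,291,400 bytes ÷ 1,073,741,824 = 0.4128 GiB.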